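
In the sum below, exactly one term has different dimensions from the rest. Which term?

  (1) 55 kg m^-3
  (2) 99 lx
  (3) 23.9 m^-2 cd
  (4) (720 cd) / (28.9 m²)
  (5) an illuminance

(1)

Expand each in SI base units:
  (1) kg·m⁻³
  (2) lx = lm·m⁻² = m⁻²·cd
  (3) m⁻²·cd
  (4) [cd] / [m²] = m⁻²·cd
  (5) [illuminance] = m⁻²·cd
All reduce to m⁻²·cd except (1), which is kg·m⁻³.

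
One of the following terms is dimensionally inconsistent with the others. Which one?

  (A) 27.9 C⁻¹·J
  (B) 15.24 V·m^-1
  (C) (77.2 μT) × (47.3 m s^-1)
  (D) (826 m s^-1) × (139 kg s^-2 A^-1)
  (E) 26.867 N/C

(A)

In SI base units:
  (A) J·C⁻¹ = N·m·(s·A)⁻¹ = kg·m²·s⁻³·A⁻¹
  (B) V·m⁻¹ = J·C⁻¹·m⁻¹ = kg·m·s⁻³·A⁻¹
  (C) [kg·s⁻²·A⁻¹] · [m·s⁻¹] = kg·m·s⁻³·A⁻¹
  (D) [m·s⁻¹] · [kg·s⁻²·A⁻¹] = kg·m·s⁻³·A⁻¹
  (E) N·C⁻¹ = kg·m·s⁻²·(s·A)⁻¹ = kg·m·s⁻³·A⁻¹
All reduce to kg·m·s⁻³·A⁻¹ except (A), which is kg·m²·s⁻³·A⁻¹.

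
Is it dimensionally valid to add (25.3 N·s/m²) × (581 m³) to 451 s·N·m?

Yes

Expand each in SI base units:
  (25.3 N·s/m²) × (581 m³):  [kg·m⁻¹·s⁻¹] · [m³] = kg·m²·s⁻¹
  451 s·N·m:  N·m·s = kg·m·s⁻²·m·s = kg·m²·s⁻¹
Both are kg·m²·s⁻¹, so they have the same dimensions and can be added.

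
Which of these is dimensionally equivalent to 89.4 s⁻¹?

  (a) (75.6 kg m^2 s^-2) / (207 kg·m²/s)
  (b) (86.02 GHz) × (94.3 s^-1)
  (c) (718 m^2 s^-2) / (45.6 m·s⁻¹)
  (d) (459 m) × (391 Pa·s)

(a)

Reference: s⁻¹.
Each option:
  (a) [kg·m²·s⁻²] / [kg·m²·s⁻¹] = s⁻¹  ← same
  (b) [s⁻¹] · [s⁻¹] = s⁻²
  (c) [m²·s⁻²] / [m·s⁻¹] = m·s⁻¹
  (d) [m] · [kg·m⁻¹·s⁻¹] = kg·s⁻¹
Only (a) matches s⁻¹.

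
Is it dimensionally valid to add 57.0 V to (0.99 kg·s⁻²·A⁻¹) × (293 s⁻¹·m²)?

Yes

Expand each in SI base units:
  57.0 V:  V = J·C⁻¹ = kg·m²·s⁻³·A⁻¹
  (0.99 kg·s⁻²·A⁻¹) × (293 s⁻¹·m²):  [kg·s⁻²·A⁻¹] · [m²·s⁻¹] = kg·m²·s⁻³·A⁻¹
Both are kg·m²·s⁻³·A⁻¹, so they have the same dimensions and can be added.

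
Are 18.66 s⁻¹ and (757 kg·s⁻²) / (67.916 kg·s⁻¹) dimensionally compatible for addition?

Reduce each to base SI dimensions:
  18.66 s⁻¹:  s⁻¹
  (757 kg·s⁻²) / (67.916 kg·s⁻¹):  [kg·s⁻²] / [kg·s⁻¹] = s⁻¹
Both are s⁻¹, so they have the same dimensions and can be added.

Yes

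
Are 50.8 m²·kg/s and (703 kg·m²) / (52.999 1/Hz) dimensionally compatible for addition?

Yes

Dimensions:
  50.8 m²·kg/s:  kg·m²·s⁻¹
  (703 kg·m²) / (52.999 1/Hz):  [kg·m²] / [s] = kg·m²·s⁻¹
Both are kg·m²·s⁻¹, so they have the same dimensions and can be added.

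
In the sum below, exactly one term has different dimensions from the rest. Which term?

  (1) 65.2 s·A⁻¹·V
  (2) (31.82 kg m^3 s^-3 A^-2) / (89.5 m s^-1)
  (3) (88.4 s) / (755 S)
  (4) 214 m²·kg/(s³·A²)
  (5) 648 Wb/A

(4)

Dimensions:
  (1) V·s·A⁻¹ = J·C⁻¹·s·A⁻¹ = kg·m²·s⁻²·A⁻²
  (2) [kg·m³·s⁻³·A⁻²] / [m·s⁻¹] = kg·m²·s⁻²·A⁻²
  (3) [s] / [kg⁻¹·m⁻²·s³·A²] = kg·m²·s⁻²·A⁻²
  (4) kg·m²·s⁻³·A⁻²
  (5) Wb·A⁻¹ = V·s·A⁻¹ = kg·m²·s⁻²·A⁻²
All reduce to kg·m²·s⁻²·A⁻² except (4), which is kg·m²·s⁻³·A⁻².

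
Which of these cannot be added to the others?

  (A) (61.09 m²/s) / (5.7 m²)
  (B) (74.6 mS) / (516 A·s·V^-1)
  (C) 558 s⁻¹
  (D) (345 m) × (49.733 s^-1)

(D)

In SI base units:
  (A) [m²·s⁻¹] / [m²] = s⁻¹
  (B) [kg⁻¹·m⁻²·s³·A²] / [kg⁻¹·m⁻²·s⁴·A²] = s⁻¹
  (C) s⁻¹
  (D) [m] · [s⁻¹] = m·s⁻¹
All reduce to s⁻¹ except (D), which is m·s⁻¹.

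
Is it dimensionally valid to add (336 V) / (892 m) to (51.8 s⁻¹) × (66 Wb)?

No

Work out the base dimensions of each:
  (336 V) / (892 m):  [kg·m²·s⁻³·A⁻¹] / [m] = kg·m·s⁻³·A⁻¹
  (51.8 s⁻¹) × (66 Wb):  [s⁻¹] · [kg·m²·s⁻²·A⁻¹] = kg·m²·s⁻³·A⁻¹
kg·m·s⁻³·A⁻¹ ≠ kg·m²·s⁻³·A⁻¹, so they cannot be added.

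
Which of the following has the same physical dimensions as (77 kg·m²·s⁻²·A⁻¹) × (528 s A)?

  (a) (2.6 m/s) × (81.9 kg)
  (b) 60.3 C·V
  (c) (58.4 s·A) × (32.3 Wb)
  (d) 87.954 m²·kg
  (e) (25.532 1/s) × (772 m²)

(c)

Reference: [kg·m²·s⁻²·A⁻¹] · [s·A] = kg·m²·s⁻¹.
Each option:
  (a) [m·s⁻¹] · [kg] = kg·m·s⁻¹
  (b) C·V = s·A·J·C⁻¹ = kg·m²·s⁻²
  (c) [s·A] · [kg·m²·s⁻²·A⁻¹] = kg·m²·s⁻¹  ← same
  (d) kg·m²
  (e) [s⁻¹] · [m²] = m²·s⁻¹
Only (c) matches kg·m²·s⁻¹.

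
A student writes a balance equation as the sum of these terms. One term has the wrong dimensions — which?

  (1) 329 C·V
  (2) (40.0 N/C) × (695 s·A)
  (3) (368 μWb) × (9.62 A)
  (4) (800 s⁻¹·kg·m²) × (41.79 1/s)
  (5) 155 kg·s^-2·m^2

(2)

Dimensions:
  (1) C·V = s·A·J·C⁻¹ = kg·m²·s⁻²
  (2) [kg·m·s⁻³·A⁻¹] · [s·A] = kg·m·s⁻²
  (3) [kg·m²·s⁻²·A⁻¹] · [A] = kg·m²·s⁻²
  (4) [kg·m²·s⁻¹] · [s⁻¹] = kg·m²·s⁻²
  (5) kg·m²·s⁻²
All reduce to kg·m²·s⁻² except (2), which is kg·m·s⁻².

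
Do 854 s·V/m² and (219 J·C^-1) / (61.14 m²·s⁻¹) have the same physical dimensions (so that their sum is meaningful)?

Yes

Dimensions:
  854 s·V/m²:  V·s·m⁻² = J·C⁻¹·s·m⁻² = kg·s⁻²·A⁻¹
  (219 J·C^-1) / (61.14 m²·s⁻¹):  [kg·m²·s⁻³·A⁻¹] / [m²·s⁻¹] = kg·s⁻²·A⁻¹
Both are kg·s⁻²·A⁻¹, so they have the same dimensions and can be added.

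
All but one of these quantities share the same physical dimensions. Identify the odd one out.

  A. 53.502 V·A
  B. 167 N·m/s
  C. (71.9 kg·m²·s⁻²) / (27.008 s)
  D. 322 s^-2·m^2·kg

Expand each in SI base units:
  A. V·A = J·C⁻¹·A = kg·m²·s⁻³
  B. N·m·s⁻¹ = kg·m·s⁻²·m·s⁻¹ = kg·m²·s⁻³
  C. [kg·m²·s⁻²] / [s] = kg·m²·s⁻³
  D. kg·m²·s⁻²
All reduce to kg·m²·s⁻³ except D., which is kg·m²·s⁻².

D.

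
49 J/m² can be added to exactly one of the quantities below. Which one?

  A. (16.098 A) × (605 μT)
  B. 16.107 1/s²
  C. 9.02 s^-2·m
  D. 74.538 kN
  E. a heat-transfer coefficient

A.

Reference: J·m⁻² = N·m·m⁻² = kg·s⁻².
Each option:
  A. [A] · [kg·s⁻²·A⁻¹] = kg·s⁻²  ← same
  B. s⁻²
  C. m·s⁻²
  D. N = kg·m·s⁻²
  E. [heat-transfer coefficient] = kg·s⁻³·K⁻¹
Only A. matches kg·s⁻².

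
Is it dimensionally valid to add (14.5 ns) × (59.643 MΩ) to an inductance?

Yes

In SI base units:
  (14.5 ns) × (59.643 MΩ):  [s] · [kg·m²·s⁻³·A⁻²] = kg·m²·s⁻²·A⁻²
  an inductance:  [inductance] = kg·m²·s⁻²·A⁻²
Both are kg·m²·s⁻²·A⁻², so they have the same dimensions and can be added.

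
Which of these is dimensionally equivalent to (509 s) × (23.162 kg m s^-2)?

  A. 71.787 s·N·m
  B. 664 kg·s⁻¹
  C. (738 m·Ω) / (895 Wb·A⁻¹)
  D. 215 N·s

D.

Reference: [s] · [kg·m·s⁻²] = kg·m·s⁻¹.
Each option:
  A. N·m·s = kg·m·s⁻²·m·s = kg·m²·s⁻¹
  B. kg·s⁻¹
  C. [kg·m³·s⁻³·A⁻²] / [kg·m²·s⁻²·A⁻²] = m·s⁻¹
  D. N·s = kg·m·s⁻²·s = kg·m·s⁻¹  ← same
Only D. matches kg·m·s⁻¹.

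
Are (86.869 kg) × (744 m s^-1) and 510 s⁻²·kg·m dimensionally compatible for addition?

In SI base units:
  (86.869 kg) × (744 m s^-1):  [kg] · [m·s⁻¹] = kg·m·s⁻¹
  510 s⁻²·kg·m:  kg·m·s⁻²
kg·m·s⁻¹ ≠ kg·m·s⁻², so they cannot be added.

No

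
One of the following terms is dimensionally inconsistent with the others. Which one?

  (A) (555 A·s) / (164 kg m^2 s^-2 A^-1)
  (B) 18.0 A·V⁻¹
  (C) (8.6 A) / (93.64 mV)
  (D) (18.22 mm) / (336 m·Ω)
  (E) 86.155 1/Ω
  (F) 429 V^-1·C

Expand each in SI base units:
  (A) [s·A] / [kg·m²·s⁻²·A⁻¹] = kg⁻¹·m⁻²·s³·A²
  (B) A·V⁻¹ = A·(J·C⁻¹)⁻¹ = kg⁻¹·m⁻²·s³·A²
  (C) [A] / [kg·m²·s⁻³·A⁻¹] = kg⁻¹·m⁻²·s³·A²
  (D) [m] / [kg·m³·s⁻³·A⁻²] = kg⁻¹·m⁻²·s³·A²
  (E) Ω⁻¹ = (V·A⁻¹)⁻¹ = kg⁻¹·m⁻²·s³·A²
  (F) C·V⁻¹ = s·A·(J·C⁻¹)⁻¹ = kg⁻¹·m⁻²·s⁴·A²
All reduce to kg⁻¹·m⁻²·s³·A² except (F), which is kg⁻¹·m⁻²·s⁴·A².

(F)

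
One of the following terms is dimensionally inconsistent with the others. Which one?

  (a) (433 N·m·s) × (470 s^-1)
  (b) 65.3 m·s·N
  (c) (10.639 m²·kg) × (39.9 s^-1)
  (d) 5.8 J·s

Dimensions:
  (a) [kg·m²·s⁻¹] · [s⁻¹] = kg·m²·s⁻²
  (b) N·m·s = kg·m·s⁻²·m·s = kg·m²·s⁻¹
  (c) [kg·m²] · [s⁻¹] = kg·m²·s⁻¹
  (d) J·s = N·m·s = kg·m²·s⁻¹
All reduce to kg·m²·s⁻¹ except (a), which is kg·m²·s⁻².

(a)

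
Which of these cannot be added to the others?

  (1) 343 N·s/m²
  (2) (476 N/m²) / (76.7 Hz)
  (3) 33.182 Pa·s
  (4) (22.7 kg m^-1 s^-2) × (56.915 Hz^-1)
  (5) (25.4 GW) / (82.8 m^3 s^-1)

(5)

Reduce each to base SI dimensions:
  (1) N·s·m⁻² = kg·m·s⁻²·s·m⁻² = kg·m⁻¹·s⁻¹
  (2) [kg·m⁻¹·s⁻²] / [s⁻¹] = kg·m⁻¹·s⁻¹
  (3) Pa·s = N·m⁻²·s = kg·m⁻¹·s⁻¹
  (4) [kg·m⁻¹·s⁻²] · [s] = kg·m⁻¹·s⁻¹
  (5) [kg·m²·s⁻³] / [m³·s⁻¹] = kg·m⁻¹·s⁻²
All reduce to kg·m⁻¹·s⁻¹ except (5), which is kg·m⁻¹·s⁻².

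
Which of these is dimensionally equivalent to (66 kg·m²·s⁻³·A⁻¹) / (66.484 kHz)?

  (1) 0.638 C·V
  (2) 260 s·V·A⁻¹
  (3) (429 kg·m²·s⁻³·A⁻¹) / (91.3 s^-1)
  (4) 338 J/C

(3)

Reference: [kg·m²·s⁻³·A⁻¹] / [s⁻¹] = kg·m²·s⁻²·A⁻¹.
Each option:
  (1) C·V = s·A·J·C⁻¹ = kg·m²·s⁻²
  (2) V·s·A⁻¹ = J·C⁻¹·s·A⁻¹ = kg·m²·s⁻²·A⁻²
  (3) [kg·m²·s⁻³·A⁻¹] / [s⁻¹] = kg·m²·s⁻²·A⁻¹  ← same
  (4) J·C⁻¹ = N·m·(s·A)⁻¹ = kg·m²·s⁻³·A⁻¹
Only (3) matches kg·m²·s⁻²·A⁻¹.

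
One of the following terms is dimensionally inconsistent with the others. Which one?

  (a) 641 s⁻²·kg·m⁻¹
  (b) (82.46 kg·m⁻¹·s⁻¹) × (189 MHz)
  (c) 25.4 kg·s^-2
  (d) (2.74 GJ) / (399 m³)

(c)

Work out the base dimensions of each:
  (a) kg·m⁻¹·s⁻²
  (b) [kg·m⁻¹·s⁻¹] · [s⁻¹] = kg·m⁻¹·s⁻²
  (c) kg·s⁻²
  (d) [kg·m²·s⁻²] / [m³] = kg·m⁻¹·s⁻²
All reduce to kg·m⁻¹·s⁻² except (c), which is kg·s⁻².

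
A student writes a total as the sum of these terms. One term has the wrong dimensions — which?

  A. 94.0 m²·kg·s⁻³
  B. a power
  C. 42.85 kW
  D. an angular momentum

Dimensions:
  A. kg·m²·s⁻³
  B. [power] = kg·m²·s⁻³
  C. W = J·s⁻¹ = kg·m²·s⁻³
  D. [angular momentum] = kg·m²·s⁻¹
All reduce to kg·m²·s⁻³ except D., which is kg·m²·s⁻¹.

D.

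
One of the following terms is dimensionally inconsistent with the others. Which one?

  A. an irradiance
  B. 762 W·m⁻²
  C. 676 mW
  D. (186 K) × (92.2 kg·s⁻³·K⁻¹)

In SI base units:
  A. [irradiance] = kg·s⁻³
  B. W·m⁻² = J·s⁻¹·m⁻² = kg·s⁻³
  C. W = J·s⁻¹ = kg·m²·s⁻³
  D. [K] · [kg·s⁻³·K⁻¹] = kg·s⁻³
All reduce to kg·s⁻³ except C., which is kg·m²·s⁻³.

C.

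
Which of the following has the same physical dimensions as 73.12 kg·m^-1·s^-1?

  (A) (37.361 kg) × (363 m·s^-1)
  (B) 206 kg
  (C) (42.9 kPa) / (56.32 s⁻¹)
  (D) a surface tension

Reference: kg·m⁻¹·s⁻¹.
Each option:
  (A) [kg] · [m·s⁻¹] = kg·m·s⁻¹
  (B) kg
  (C) [kg·m⁻¹·s⁻²] / [s⁻¹] = kg·m⁻¹·s⁻¹  ← same
  (D) [surface tension] = kg·s⁻²
Only (C) matches kg·m⁻¹·s⁻¹.

(C)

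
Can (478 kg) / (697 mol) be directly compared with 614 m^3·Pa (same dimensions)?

Reduce each to base SI dimensions:
  (478 kg) / (697 mol):  [kg] / [mol] = kg·mol⁻¹
  614 m^3·Pa:  Pa·m³ = N·m⁻²·m³ = kg·m²·s⁻²
kg·mol⁻¹ ≠ kg·m²·s⁻², so they cannot be added.

No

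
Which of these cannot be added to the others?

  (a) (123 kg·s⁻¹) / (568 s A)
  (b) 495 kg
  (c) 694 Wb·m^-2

In SI base units:
  (a) [kg·s⁻¹] / [s·A] = kg·s⁻²·A⁻¹
  (b) kg
  (c) Wb·m⁻² = V·s·m⁻² = kg·s⁻²·A⁻¹
All reduce to kg·s⁻²·A⁻¹ except (b), which is kg.

(b)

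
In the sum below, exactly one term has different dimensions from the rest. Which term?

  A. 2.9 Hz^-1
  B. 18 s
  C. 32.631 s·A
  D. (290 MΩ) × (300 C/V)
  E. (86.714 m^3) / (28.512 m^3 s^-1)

C.

Expand each in SI base units:
  A. Hz⁻¹ = (s⁻¹)⁻¹ = s
  B. s
  C. A·s = s·A
  D. [kg·m²·s⁻³·A⁻²] · [kg⁻¹·m⁻²·s⁴·A²] = s
  E. [m³] / [m³·s⁻¹] = s
All reduce to s except C., which is s·A.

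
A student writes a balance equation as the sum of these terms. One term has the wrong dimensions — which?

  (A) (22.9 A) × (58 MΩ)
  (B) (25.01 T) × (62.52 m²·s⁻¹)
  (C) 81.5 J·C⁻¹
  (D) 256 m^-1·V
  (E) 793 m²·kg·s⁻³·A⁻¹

In SI base units:
  (A) [A] · [kg·m²·s⁻³·A⁻²] = kg·m²·s⁻³·A⁻¹
  (B) [kg·s⁻²·A⁻¹] · [m²·s⁻¹] = kg·m²·s⁻³·A⁻¹
  (C) J·C⁻¹ = N·m·(s·A)⁻¹ = kg·m²·s⁻³·A⁻¹
  (D) V·m⁻¹ = J·C⁻¹·m⁻¹ = kg·m·s⁻³·A⁻¹
  (E) kg·m²·s⁻³·A⁻¹
All reduce to kg·m²·s⁻³·A⁻¹ except (D), which is kg·m·s⁻³·A⁻¹.

(D)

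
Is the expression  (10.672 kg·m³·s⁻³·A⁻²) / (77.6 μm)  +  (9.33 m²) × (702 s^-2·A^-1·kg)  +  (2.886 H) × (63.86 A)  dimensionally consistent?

No

Dimensions:
  (10.672 kg·m³·s⁻³·A⁻²) / (77.6 μm):  [kg·m³·s⁻³·A⁻²] / [m] = kg·m²·s⁻³·A⁻²
  (9.33 m²) × (702 s^-2·A^-1·kg):  [m²] · [kg·s⁻²·A⁻¹] = kg·m²·s⁻²·A⁻¹
  (2.886 H) × (63.86 A):  [kg·m²·s⁻²·A⁻²] · [A] = kg·m²·s⁻²·A⁻¹
The terms do not share a single dimension (kg·m²·s⁻²·A⁻¹ vs kg·m²·s⁻³·A⁻²).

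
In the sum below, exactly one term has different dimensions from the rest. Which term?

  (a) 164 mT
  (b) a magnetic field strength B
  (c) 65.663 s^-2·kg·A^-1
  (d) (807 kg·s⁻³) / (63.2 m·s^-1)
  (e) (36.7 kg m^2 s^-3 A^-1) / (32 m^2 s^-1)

Dimensions:
  (a) T = Wb·m⁻² = kg·s⁻²·A⁻¹
  (b) [magnetic field strength B] = kg·s⁻²·A⁻¹
  (c) kg·s⁻²·A⁻¹
  (d) [kg·s⁻³] / [m·s⁻¹] = kg·m⁻¹·s⁻²
  (e) [kg·m²·s⁻³·A⁻¹] / [m²·s⁻¹] = kg·s⁻²·A⁻¹
All reduce to kg·s⁻²·A⁻¹ except (d), which is kg·m⁻¹·s⁻².

(d)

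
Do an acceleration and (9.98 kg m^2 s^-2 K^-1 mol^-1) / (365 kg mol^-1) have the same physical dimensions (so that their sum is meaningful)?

Work out the base dimensions of each:
  an acceleration:  [acceleration] = m·s⁻²
  (9.98 kg m^2 s^-2 K^-1 mol^-1) / (365 kg mol^-1):  [kg·m²·s⁻²·K⁻¹·mol⁻¹] / [kg·mol⁻¹] = m²·s⁻²·K⁻¹
m·s⁻² ≠ m²·s⁻²·K⁻¹, so they cannot be added.

No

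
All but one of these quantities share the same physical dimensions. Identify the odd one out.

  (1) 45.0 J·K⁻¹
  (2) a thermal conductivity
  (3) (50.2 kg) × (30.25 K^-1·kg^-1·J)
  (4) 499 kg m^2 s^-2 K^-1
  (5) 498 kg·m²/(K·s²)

In SI base units:
  (1) J·K⁻¹ = N·m·K⁻¹ = kg·m²·s⁻²·K⁻¹
  (2) [thermal conductivity] = kg·m·s⁻³·K⁻¹
  (3) [kg] · [m²·s⁻²·K⁻¹] = kg·m²·s⁻²·K⁻¹
  (4) kg·m²·s⁻²·K⁻¹
  (5) kg·m²·s⁻²·K⁻¹
All reduce to kg·m²·s⁻²·K⁻¹ except (2), which is kg·m·s⁻³·K⁻¹.

(2)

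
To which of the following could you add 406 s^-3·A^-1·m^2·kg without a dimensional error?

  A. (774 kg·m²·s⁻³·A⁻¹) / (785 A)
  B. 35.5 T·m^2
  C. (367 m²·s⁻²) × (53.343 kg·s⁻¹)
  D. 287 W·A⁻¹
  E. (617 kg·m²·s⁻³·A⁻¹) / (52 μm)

Reference: kg·m²·s⁻³·A⁻¹.
Each option:
  A. [kg·m²·s⁻³·A⁻¹] / [A] = kg·m²·s⁻³·A⁻²
  B. T·m² = Wb·m⁻²·m² = kg·m²·s⁻²·A⁻¹
  C. [m²·s⁻²] · [kg·s⁻¹] = kg·m²·s⁻³
  D. W·A⁻¹ = J·s⁻¹·A⁻¹ = kg·m²·s⁻³·A⁻¹  ← same
  E. [kg·m²·s⁻³·A⁻¹] / [m] = kg·m·s⁻³·A⁻¹
Only D. matches kg·m²·s⁻³·A⁻¹.

D.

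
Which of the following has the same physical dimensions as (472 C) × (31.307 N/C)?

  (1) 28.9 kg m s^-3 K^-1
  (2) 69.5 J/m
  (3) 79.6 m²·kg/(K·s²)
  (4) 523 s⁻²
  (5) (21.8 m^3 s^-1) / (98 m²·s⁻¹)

Reference: [s·A] · [kg·m·s⁻³·A⁻¹] = kg·m·s⁻².
Each option:
  (1) kg·m·s⁻³·K⁻¹
  (2) J·m⁻¹ = N·m·m⁻¹ = kg·m·s⁻²  ← same
  (3) kg·m²·s⁻²·K⁻¹
  (4) s⁻²
  (5) [m³·s⁻¹] / [m²·s⁻¹] = m
Only (2) matches kg·m·s⁻².

(2)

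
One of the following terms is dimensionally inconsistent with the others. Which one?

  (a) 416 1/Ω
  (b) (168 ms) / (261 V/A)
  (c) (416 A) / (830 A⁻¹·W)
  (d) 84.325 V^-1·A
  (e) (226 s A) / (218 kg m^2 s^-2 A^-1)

(b)

In SI base units:
  (a) Ω⁻¹ = (V·A⁻¹)⁻¹ = kg⁻¹·m⁻²·s³·A²
  (b) [s] / [kg·m²·s⁻³·A⁻²] = kg⁻¹·m⁻²·s⁴·A²
  (c) [A] / [kg·m²·s⁻³·A⁻¹] = kg⁻¹·m⁻²·s³·A²
  (d) A·V⁻¹ = A·(J·C⁻¹)⁻¹ = kg⁻¹·m⁻²·s³·A²
  (e) [s·A] / [kg·m²·s⁻²·A⁻¹] = kg⁻¹·m⁻²·s³·A²
All reduce to kg⁻¹·m⁻²·s³·A² except (b), which is kg⁻¹·m⁻²·s⁴·A².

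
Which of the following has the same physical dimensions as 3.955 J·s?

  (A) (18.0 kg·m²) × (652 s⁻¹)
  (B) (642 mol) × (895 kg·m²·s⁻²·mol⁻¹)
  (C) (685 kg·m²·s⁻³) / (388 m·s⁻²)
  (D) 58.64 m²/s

Reference: J·s = N·m·s = kg·m²·s⁻¹.
Each option:
  (A) [kg·m²] · [s⁻¹] = kg·m²·s⁻¹  ← same
  (B) [mol] · [kg·m²·s⁻²·mol⁻¹] = kg·m²·s⁻²
  (C) [kg·m²·s⁻³] / [m·s⁻²] = kg·m·s⁻¹
  (D) m²·s⁻¹
Only (A) matches kg·m²·s⁻¹.

(A)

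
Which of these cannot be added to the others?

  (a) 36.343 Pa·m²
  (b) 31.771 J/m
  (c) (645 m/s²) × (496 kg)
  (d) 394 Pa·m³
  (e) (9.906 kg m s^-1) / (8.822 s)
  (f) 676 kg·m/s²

(d)

Expand each in SI base units:
  (a) Pa·m² = N·m⁻²·m² = kg·m·s⁻²
  (b) J·m⁻¹ = N·m·m⁻¹ = kg·m·s⁻²
  (c) [m·s⁻²] · [kg] = kg·m·s⁻²
  (d) Pa·m³ = N·m⁻²·m³ = kg·m²·s⁻²
  (e) [kg·m·s⁻¹] / [s] = kg·m·s⁻²
  (f) kg·m·s⁻²
All reduce to kg·m·s⁻² except (d), which is kg·m²·s⁻².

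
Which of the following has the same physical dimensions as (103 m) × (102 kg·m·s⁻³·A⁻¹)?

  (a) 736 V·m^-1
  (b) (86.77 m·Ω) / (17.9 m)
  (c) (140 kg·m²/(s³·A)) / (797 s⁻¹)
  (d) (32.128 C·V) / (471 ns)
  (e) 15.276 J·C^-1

Reference: [m] · [kg·m·s⁻³·A⁻¹] = kg·m²·s⁻³·A⁻¹.
Each option:
  (a) V·m⁻¹ = J·C⁻¹·m⁻¹ = kg·m·s⁻³·A⁻¹
  (b) [kg·m³·s⁻³·A⁻²] / [m] = kg·m²·s⁻³·A⁻²
  (c) [kg·m²·s⁻³·A⁻¹] / [s⁻¹] = kg·m²·s⁻²·A⁻¹
  (d) [kg·m²·s⁻²] / [s] = kg·m²·s⁻³
  (e) J·C⁻¹ = N·m·(s·A)⁻¹ = kg·m²·s⁻³·A⁻¹  ← same
Only (e) matches kg·m²·s⁻³·A⁻¹.

(e)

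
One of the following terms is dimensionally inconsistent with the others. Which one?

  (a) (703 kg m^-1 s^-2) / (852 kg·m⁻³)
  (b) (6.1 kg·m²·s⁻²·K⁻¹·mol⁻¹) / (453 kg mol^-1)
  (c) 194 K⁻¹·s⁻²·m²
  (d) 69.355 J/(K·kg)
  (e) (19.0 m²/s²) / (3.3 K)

(a)

Work out the base dimensions of each:
  (a) [kg·m⁻¹·s⁻²] / [kg·m⁻³] = m²·s⁻²
  (b) [kg·m²·s⁻²·K⁻¹·mol⁻¹] / [kg·mol⁻¹] = m²·s⁻²·K⁻¹
  (c) m²·s⁻²·K⁻¹
  (d) J·kg⁻¹·K⁻¹ = N·m·kg⁻¹·K⁻¹ = m²·s⁻²·K⁻¹
  (e) [m²·s⁻²] / [K] = m²·s⁻²·K⁻¹
All reduce to m²·s⁻²·K⁻¹ except (a), which is m²·s⁻².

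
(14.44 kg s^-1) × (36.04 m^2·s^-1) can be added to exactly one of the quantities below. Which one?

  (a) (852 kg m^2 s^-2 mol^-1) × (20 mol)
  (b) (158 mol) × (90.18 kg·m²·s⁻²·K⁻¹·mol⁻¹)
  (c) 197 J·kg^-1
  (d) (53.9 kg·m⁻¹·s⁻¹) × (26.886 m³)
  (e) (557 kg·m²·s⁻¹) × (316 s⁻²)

Reference: [kg·s⁻¹] · [m²·s⁻¹] = kg·m²·s⁻².
Each option:
  (a) [kg·m²·s⁻²·mol⁻¹] · [mol] = kg·m²·s⁻²  ← same
  (b) [mol] · [kg·m²·s⁻²·K⁻¹·mol⁻¹] = kg·m²·s⁻²·K⁻¹
  (c) J·kg⁻¹ = N·m·kg⁻¹ = m²·s⁻²
  (d) [kg·m⁻¹·s⁻¹] · [m³] = kg·m²·s⁻¹
  (e) [kg·m²·s⁻¹] · [s⁻²] = kg·m²·s⁻³
Only (a) matches kg·m²·s⁻².

(a)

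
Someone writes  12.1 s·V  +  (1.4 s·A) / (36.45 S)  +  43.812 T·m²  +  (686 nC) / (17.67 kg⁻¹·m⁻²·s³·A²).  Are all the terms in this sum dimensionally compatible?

Yes

Work out the base dimensions of each:
  12.1 s·V:  V·s = J·C⁻¹·s = kg·m²·s⁻²·A⁻¹
  (1.4 s·A) / (36.45 S):  [s·A] / [kg⁻¹·m⁻²·s³·A²] = kg·m²·s⁻²·A⁻¹
  43.812 T·m²:  T·m² = Wb·m⁻²·m² = kg·m²·s⁻²·A⁻¹
  (686 nC) / (17.67 kg⁻¹·m⁻²·s³·A²):  [s·A] / [kg⁻¹·m⁻²·s³·A²] = kg·m²·s⁻²·A⁻¹
Every term reduces to kg·m²·s⁻²·A⁻¹.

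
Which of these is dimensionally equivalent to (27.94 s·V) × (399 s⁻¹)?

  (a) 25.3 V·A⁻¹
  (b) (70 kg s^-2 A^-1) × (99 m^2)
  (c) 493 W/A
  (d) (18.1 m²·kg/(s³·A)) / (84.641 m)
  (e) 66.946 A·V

(c)

Reference: [kg·m²·s⁻²·A⁻¹] · [s⁻¹] = kg·m²·s⁻³·A⁻¹.
Each option:
  (a) V·A⁻¹ = J·C⁻¹·A⁻¹ = kg·m²·s⁻³·A⁻²
  (b) [kg·s⁻²·A⁻¹] · [m²] = kg·m²·s⁻²·A⁻¹
  (c) W·A⁻¹ = J·s⁻¹·A⁻¹ = kg·m²·s⁻³·A⁻¹  ← same
  (d) [kg·m²·s⁻³·A⁻¹] / [m] = kg·m·s⁻³·A⁻¹
  (e) V·A = J·C⁻¹·A = kg·m²·s⁻³
Only (c) matches kg·m²·s⁻³·A⁻¹.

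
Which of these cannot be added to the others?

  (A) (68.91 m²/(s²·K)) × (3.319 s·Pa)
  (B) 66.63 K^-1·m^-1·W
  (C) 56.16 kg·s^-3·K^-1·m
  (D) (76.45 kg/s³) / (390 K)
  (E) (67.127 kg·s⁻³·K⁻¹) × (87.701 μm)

(D)

Reduce each to base SI dimensions:
  (A) [m²·s⁻²·K⁻¹] · [kg·m⁻¹·s⁻¹] = kg·m·s⁻³·K⁻¹
  (B) W·m⁻¹·K⁻¹ = J·s⁻¹·m⁻¹·K⁻¹ = kg·m·s⁻³·K⁻¹
  (C) kg·m·s⁻³·K⁻¹
  (D) [kg·s⁻³] / [K] = kg·s⁻³·K⁻¹
  (E) [kg·s⁻³·K⁻¹] · [m] = kg·m·s⁻³·K⁻¹
All reduce to kg·m·s⁻³·K⁻¹ except (D), which is kg·s⁻³·K⁻¹.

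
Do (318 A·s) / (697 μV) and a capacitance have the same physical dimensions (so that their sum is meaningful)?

Yes

Reduce each to base SI dimensions:
  (318 A·s) / (697 μV):  [s·A] / [kg·m²·s⁻³·A⁻¹] = kg⁻¹·m⁻²·s⁴·A²
  a capacitance:  [capacitance] = kg⁻¹·m⁻²·s⁴·A²
Both are kg⁻¹·m⁻²·s⁴·A², so they have the same dimensions and can be added.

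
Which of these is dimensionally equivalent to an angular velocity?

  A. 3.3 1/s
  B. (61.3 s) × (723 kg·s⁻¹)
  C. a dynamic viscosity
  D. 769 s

Reference: [angular velocity] = s⁻¹.
Each option:
  A. s⁻¹  ← same
  B. [s] · [kg·s⁻¹] = kg
  C. [dynamic viscosity] = kg·m⁻¹·s⁻¹
  D. s
Only A. matches s⁻¹.

A.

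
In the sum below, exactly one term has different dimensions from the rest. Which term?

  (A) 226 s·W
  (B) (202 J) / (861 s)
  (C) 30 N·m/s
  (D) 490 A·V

(A)

In SI base units:
  (A) W·s = J·s⁻¹·s = kg·m²·s⁻²
  (B) [kg·m²·s⁻²] / [s] = kg·m²·s⁻³
  (C) N·m·s⁻¹ = kg·m·s⁻²·m·s⁻¹ = kg·m²·s⁻³
  (D) V·A = J·C⁻¹·A = kg·m²·s⁻³
All reduce to kg·m²·s⁻³ except (A), which is kg·m²·s⁻².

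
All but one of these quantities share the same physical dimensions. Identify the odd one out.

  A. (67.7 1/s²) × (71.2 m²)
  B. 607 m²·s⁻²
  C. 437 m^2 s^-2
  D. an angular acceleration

Dimensions:
  A. [s⁻²] · [m²] = m²·s⁻²
  B. m²·s⁻²
  C. m²·s⁻²
  D. [angular acceleration] = s⁻²
All reduce to m²·s⁻² except D., which is s⁻².

D.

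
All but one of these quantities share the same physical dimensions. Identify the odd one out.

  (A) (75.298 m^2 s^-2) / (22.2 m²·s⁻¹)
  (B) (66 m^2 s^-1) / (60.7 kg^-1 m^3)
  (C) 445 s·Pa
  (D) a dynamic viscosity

(A)

Work out the base dimensions of each:
  (A) [m²·s⁻²] / [m²·s⁻¹] = s⁻¹
  (B) [m²·s⁻¹] / [kg⁻¹·m³] = kg·m⁻¹·s⁻¹
  (C) Pa·s = N·m⁻²·s = kg·m⁻¹·s⁻¹
  (D) [dynamic viscosity] = kg·m⁻¹·s⁻¹
All reduce to kg·m⁻¹·s⁻¹ except (A), which is s⁻¹.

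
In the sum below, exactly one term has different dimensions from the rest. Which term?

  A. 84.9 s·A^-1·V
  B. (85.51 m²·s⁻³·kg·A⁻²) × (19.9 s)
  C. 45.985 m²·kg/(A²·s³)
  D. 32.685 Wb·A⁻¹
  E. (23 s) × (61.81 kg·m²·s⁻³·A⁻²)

Work out the base dimensions of each:
  A. V·s·A⁻¹ = J·C⁻¹·s·A⁻¹ = kg·m²·s⁻²·A⁻²
  B. [kg·m²·s⁻³·A⁻²] · [s] = kg·m²·s⁻²·A⁻²
  C. kg·m²·s⁻³·A⁻²
  D. Wb·A⁻¹ = V·s·A⁻¹ = kg·m²·s⁻²·A⁻²
  E. [s] · [kg·m²·s⁻³·A⁻²] = kg·m²·s⁻²·A⁻²
All reduce to kg·m²·s⁻²·A⁻² except C., which is kg·m²·s⁻³·A⁻².

C.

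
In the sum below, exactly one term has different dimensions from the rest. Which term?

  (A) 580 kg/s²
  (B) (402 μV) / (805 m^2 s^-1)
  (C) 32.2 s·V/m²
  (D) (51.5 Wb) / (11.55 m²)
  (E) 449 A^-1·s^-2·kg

In SI base units:
  (A) kg·s⁻²
  (B) [kg·m²·s⁻³·A⁻¹] / [m²·s⁻¹] = kg·s⁻²·A⁻¹
  (C) V·s·m⁻² = J·C⁻¹·s·m⁻² = kg·s⁻²·A⁻¹
  (D) [kg·m²·s⁻²·A⁻¹] / [m²] = kg·s⁻²·A⁻¹
  (E) kg·s⁻²·A⁻¹
All reduce to kg·s⁻²·A⁻¹ except (A), which is kg·s⁻².

(A)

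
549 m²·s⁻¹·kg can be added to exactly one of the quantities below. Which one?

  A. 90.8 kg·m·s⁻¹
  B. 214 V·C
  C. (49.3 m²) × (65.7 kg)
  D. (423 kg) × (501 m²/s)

D.

Reference: kg·m²·s⁻¹.
Each option:
  A. kg·m·s⁻¹
  B. C·V = s·A·J·C⁻¹ = kg·m²·s⁻²
  C. [m²] · [kg] = kg·m²
  D. [kg] · [m²·s⁻¹] = kg·m²·s⁻¹  ← same
Only D. matches kg·m²·s⁻¹.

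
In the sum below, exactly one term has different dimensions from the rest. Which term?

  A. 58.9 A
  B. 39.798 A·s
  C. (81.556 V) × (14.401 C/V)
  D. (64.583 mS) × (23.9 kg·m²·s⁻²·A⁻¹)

Reduce each to base SI dimensions:
  A. A
  B. A·s = s·A
  C. [kg·m²·s⁻³·A⁻¹] · [kg⁻¹·m⁻²·s⁴·A²] = s·A
  D. [kg⁻¹·m⁻²·s³·A²] · [kg·m²·s⁻²·A⁻¹] = s·A
All reduce to s·A except A., which is A.

A.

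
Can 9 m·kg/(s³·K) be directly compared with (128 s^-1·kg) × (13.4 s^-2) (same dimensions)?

No

Expand each in SI base units:
  9 m·kg/(s³·K):  kg·m·s⁻³·K⁻¹
  (128 s^-1·kg) × (13.4 s^-2):  [kg·s⁻¹] · [s⁻²] = kg·s⁻³
kg·m·s⁻³·K⁻¹ ≠ kg·s⁻³, so they cannot be added.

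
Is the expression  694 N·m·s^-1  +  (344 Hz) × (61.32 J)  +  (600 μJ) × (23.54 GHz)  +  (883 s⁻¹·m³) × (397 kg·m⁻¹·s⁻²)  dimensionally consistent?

In SI base units:
  694 N·m·s^-1:  N·m·s⁻¹ = kg·m·s⁻²·m·s⁻¹ = kg·m²·s⁻³
  (344 Hz) × (61.32 J):  [s⁻¹] · [kg·m²·s⁻²] = kg·m²·s⁻³
  (600 μJ) × (23.54 GHz):  [kg·m²·s⁻²] · [s⁻¹] = kg·m²·s⁻³
  (883 s⁻¹·m³) × (397 kg·m⁻¹·s⁻²):  [m³·s⁻¹] · [kg·m⁻¹·s⁻²] = kg·m²·s⁻³
Every term reduces to kg·m²·s⁻³.

Yes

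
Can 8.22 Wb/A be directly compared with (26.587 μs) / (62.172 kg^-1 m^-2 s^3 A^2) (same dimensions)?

Yes

Reduce each to base SI dimensions:
  8.22 Wb/A:  Wb·A⁻¹ = V·s·A⁻¹ = kg·m²·s⁻²·A⁻²
  (26.587 μs) / (62.172 kg^-1 m^-2 s^3 A^2):  [s] / [kg⁻¹·m⁻²·s³·A²] = kg·m²·s⁻²·A⁻²
Both are kg·m²·s⁻²·A⁻², so they have the same dimensions and can be added.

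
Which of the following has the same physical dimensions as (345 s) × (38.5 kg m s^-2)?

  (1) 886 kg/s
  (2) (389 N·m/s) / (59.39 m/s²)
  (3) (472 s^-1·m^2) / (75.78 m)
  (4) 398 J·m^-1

Reference: [s] · [kg·m·s⁻²] = kg·m·s⁻¹.
Each option:
  (1) kg·s⁻¹
  (2) [kg·m²·s⁻³] / [m·s⁻²] = kg·m·s⁻¹  ← same
  (3) [m²·s⁻¹] / [m] = m·s⁻¹
  (4) J·m⁻¹ = N·m·m⁻¹ = kg·m·s⁻²
Only (2) matches kg·m·s⁻¹.

(2)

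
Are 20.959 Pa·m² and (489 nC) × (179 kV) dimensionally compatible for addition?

Reduce each to base SI dimensions:
  20.959 Pa·m²:  Pa·m² = N·m⁻²·m² = kg·m·s⁻²
  (489 nC) × (179 kV):  [s·A] · [kg·m²·s⁻³·A⁻¹] = kg·m²·s⁻²
kg·m·s⁻² ≠ kg·m²·s⁻², so they cannot be added.

No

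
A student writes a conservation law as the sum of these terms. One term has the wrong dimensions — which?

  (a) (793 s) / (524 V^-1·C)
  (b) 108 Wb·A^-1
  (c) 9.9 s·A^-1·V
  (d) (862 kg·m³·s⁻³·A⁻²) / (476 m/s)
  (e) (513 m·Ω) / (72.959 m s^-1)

(a)

Work out the base dimensions of each:
  (a) [s] / [kg⁻¹·m⁻²·s⁴·A²] = kg·m²·s⁻³·A⁻²
  (b) Wb·A⁻¹ = V·s·A⁻¹ = kg·m²·s⁻²·A⁻²
  (c) V·s·A⁻¹ = J·C⁻¹·s·A⁻¹ = kg·m²·s⁻²·A⁻²
  (d) [kg·m³·s⁻³·A⁻²] / [m·s⁻¹] = kg·m²·s⁻²·A⁻²
  (e) [kg·m³·s⁻³·A⁻²] / [m·s⁻¹] = kg·m²·s⁻²·A⁻²
All reduce to kg·m²·s⁻²·A⁻² except (a), which is kg·m²·s⁻³·A⁻².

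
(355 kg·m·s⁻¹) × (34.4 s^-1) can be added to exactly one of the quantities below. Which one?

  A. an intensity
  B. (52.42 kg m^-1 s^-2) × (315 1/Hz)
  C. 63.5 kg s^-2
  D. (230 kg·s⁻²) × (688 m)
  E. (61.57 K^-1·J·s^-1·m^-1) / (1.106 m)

Reference: [kg·m·s⁻¹] · [s⁻¹] = kg·m·s⁻².
Each option:
  A. [intensity] = kg·s⁻³
  B. [kg·m⁻¹·s⁻²] · [s] = kg·m⁻¹·s⁻¹
  C. kg·s⁻²
  D. [kg·s⁻²] · [m] = kg·m·s⁻²  ← same
  E. [kg·m·s⁻³·K⁻¹] / [m] = kg·s⁻³·K⁻¹
Only D. matches kg·m·s⁻².

D.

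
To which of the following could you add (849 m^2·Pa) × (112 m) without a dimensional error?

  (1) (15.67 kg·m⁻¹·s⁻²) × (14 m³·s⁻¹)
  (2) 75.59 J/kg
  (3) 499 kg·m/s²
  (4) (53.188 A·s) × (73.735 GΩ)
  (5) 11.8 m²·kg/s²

(5)

Reference: [kg·m·s⁻²] · [m] = kg·m²·s⁻².
Each option:
  (1) [kg·m⁻¹·s⁻²] · [m³·s⁻¹] = kg·m²·s⁻³
  (2) J·kg⁻¹ = N·m·kg⁻¹ = m²·s⁻²
  (3) kg·m·s⁻²
  (4) [s·A] · [kg·m²·s⁻³·A⁻²] = kg·m²·s⁻²·A⁻¹
  (5) kg·m²·s⁻²  ← same
Only (5) matches kg·m²·s⁻².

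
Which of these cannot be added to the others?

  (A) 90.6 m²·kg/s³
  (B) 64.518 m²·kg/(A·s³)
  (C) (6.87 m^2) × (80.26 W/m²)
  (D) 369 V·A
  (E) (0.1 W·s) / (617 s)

Dimensions:
  (A) kg·m²·s⁻³
  (B) kg·m²·s⁻³·A⁻¹
  (C) [m²] · [kg·s⁻³] = kg·m²·s⁻³
  (D) V·A = J·C⁻¹·A = kg·m²·s⁻³
  (E) [kg·m²·s⁻²] / [s] = kg·m²·s⁻³
All reduce to kg·m²·s⁻³ except (B), which is kg·m²·s⁻³·A⁻¹.

(B)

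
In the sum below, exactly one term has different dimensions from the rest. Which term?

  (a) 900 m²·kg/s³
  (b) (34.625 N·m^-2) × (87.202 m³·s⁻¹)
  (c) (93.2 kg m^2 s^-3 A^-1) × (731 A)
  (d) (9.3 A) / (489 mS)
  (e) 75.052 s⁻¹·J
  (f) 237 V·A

Dimensions:
  (a) kg·m²·s⁻³
  (b) [kg·m⁻¹·s⁻²] · [m³·s⁻¹] = kg·m²·s⁻³
  (c) [kg·m²·s⁻³·A⁻¹] · [A] = kg·m²·s⁻³
  (d) [A] / [kg⁻¹·m⁻²·s³·A²] = kg·m²·s⁻³·A⁻¹
  (e) J·s⁻¹ = N·m·s⁻¹ = kg·m²·s⁻³
  (f) V·A = J·C⁻¹·A = kg·m²·s⁻³
All reduce to kg·m²·s⁻³ except (d), which is kg·m²·s⁻³·A⁻¹.

(d)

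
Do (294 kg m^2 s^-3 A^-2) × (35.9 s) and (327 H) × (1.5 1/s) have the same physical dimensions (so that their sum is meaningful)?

No

Dimensions:
  (294 kg m^2 s^-3 A^-2) × (35.9 s):  [kg·m²·s⁻³·A⁻²] · [s] = kg·m²·s⁻²·A⁻²
  (327 H) × (1.5 1/s):  [kg·m²·s⁻²·A⁻²] · [s⁻¹] = kg·m²·s⁻³·A⁻²
kg·m²·s⁻²·A⁻² ≠ kg·m²·s⁻³·A⁻², so they cannot be added.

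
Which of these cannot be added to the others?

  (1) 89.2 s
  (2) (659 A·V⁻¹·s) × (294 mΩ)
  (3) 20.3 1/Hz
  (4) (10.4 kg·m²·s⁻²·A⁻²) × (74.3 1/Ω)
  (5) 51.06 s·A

Work out the base dimensions of each:
  (1) s
  (2) [kg⁻¹·m⁻²·s⁴·A²] · [kg·m²·s⁻³·A⁻²] = s
  (3) Hz⁻¹ = (s⁻¹)⁻¹ = s
  (4) [kg·m²·s⁻²·A⁻²] · [kg⁻¹·m⁻²·s³·A²] = s
  (5) A·s = s·A
All reduce to s except (5), which is s·A.

(5)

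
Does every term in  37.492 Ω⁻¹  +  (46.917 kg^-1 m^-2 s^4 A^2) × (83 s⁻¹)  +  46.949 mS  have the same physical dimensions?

Yes

In SI base units:
  37.492 Ω⁻¹:  Ω⁻¹ = (V·A⁻¹)⁻¹ = kg⁻¹·m⁻²·s³·A²
  (46.917 kg^-1 m^-2 s^4 A^2) × (83 s⁻¹):  [kg⁻¹·m⁻²·s⁴·A²] · [s⁻¹] = kg⁻¹·m⁻²·s³·A²
  46.949 mS:  S = Ω⁻¹ = kg⁻¹·m⁻²·s³·A²
Every term reduces to kg⁻¹·m⁻²·s³·A².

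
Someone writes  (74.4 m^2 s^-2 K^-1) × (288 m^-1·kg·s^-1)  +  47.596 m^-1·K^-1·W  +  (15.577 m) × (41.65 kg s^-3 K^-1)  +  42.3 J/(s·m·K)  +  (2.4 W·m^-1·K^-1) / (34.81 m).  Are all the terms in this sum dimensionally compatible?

No

In SI base units:
  (74.4 m^2 s^-2 K^-1) × (288 m^-1·kg·s^-1):  [m²·s⁻²·K⁻¹] · [kg·m⁻¹·s⁻¹] = kg·m·s⁻³·K⁻¹
  47.596 m^-1·K^-1·W:  W·m⁻¹·K⁻¹ = J·s⁻¹·m⁻¹·K⁻¹ = kg·m·s⁻³·K⁻¹
  (15.577 m) × (41.65 kg s^-3 K^-1):  [m] · [kg·s⁻³·K⁻¹] = kg·m·s⁻³·K⁻¹
  42.3 J/(s·m·K):  J·s⁻¹·m⁻¹·K⁻¹ = N·m·s⁻¹·m⁻¹·K⁻¹ = kg·m·s⁻³·K⁻¹
  (2.4 W·m^-1·K^-1) / (34.81 m):  [kg·m·s⁻³·K⁻¹] / [m] = kg·s⁻³·K⁻¹
The terms do not share a single dimension (kg·m·s⁻³·K⁻¹ vs kg·s⁻³·K⁻¹).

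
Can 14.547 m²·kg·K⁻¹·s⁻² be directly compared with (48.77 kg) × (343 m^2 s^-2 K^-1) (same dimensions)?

Yes

In SI base units:
  14.547 m²·kg·K⁻¹·s⁻²:  kg·m²·s⁻²·K⁻¹
  (48.77 kg) × (343 m^2 s^-2 K^-1):  [kg] · [m²·s⁻²·K⁻¹] = kg·m²·s⁻²·K⁻¹
Both are kg·m²·s⁻²·K⁻¹, so they have the same dimensions and can be added.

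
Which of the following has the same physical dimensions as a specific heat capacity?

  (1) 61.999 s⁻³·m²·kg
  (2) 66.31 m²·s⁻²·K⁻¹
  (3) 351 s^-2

Reference: [specific heat capacity] = m²·s⁻²·K⁻¹.
Each option:
  (1) kg·m²·s⁻³
  (2) m²·s⁻²·K⁻¹  ← same
  (3) s⁻²
Only (2) matches m²·s⁻²·K⁻¹.

(2)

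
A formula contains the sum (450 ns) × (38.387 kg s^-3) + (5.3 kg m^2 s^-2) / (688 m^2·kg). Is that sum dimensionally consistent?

Dimensions:
  (450 ns) × (38.387 kg s^-3):  [s] · [kg·s⁻³] = kg·s⁻²
  (5.3 kg m^2 s^-2) / (688 m^2·kg):  [kg·m²·s⁻²] / [kg·m²] = s⁻²
kg·s⁻² ≠ s⁻², so they cannot be added.

No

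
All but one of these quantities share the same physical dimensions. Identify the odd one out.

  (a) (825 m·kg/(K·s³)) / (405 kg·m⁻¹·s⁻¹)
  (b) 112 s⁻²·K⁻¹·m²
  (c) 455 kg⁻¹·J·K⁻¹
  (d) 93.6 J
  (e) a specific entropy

In SI base units:
  (a) [kg·m·s⁻³·K⁻¹] / [kg·m⁻¹·s⁻¹] = m²·s⁻²·K⁻¹
  (b) m²·s⁻²·K⁻¹
  (c) J·kg⁻¹·K⁻¹ = N·m·kg⁻¹·K⁻¹ = m²·s⁻²·K⁻¹
  (d) J = N·m = kg·m²·s⁻²
  (e) [specific entropy] = m²·s⁻²·K⁻¹
All reduce to m²·s⁻²·K⁻¹ except (d), which is kg·m²·s⁻².

(d)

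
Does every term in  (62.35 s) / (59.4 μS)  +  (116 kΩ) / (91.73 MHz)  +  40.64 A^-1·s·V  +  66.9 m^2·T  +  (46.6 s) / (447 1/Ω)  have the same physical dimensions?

No

Work out the base dimensions of each:
  (62.35 s) / (59.4 μS):  [s] / [kg⁻¹·m⁻²·s³·A²] = kg·m²·s⁻²·A⁻²
  (116 kΩ) / (91.73 MHz):  [kg·m²·s⁻³·A⁻²] / [s⁻¹] = kg·m²·s⁻²·A⁻²
  40.64 A^-1·s·V:  V·s·A⁻¹ = J·C⁻¹·s·A⁻¹ = kg·m²·s⁻²·A⁻²
  66.9 m^2·T:  T·m² = Wb·m⁻²·m² = kg·m²·s⁻²·A⁻¹
  (46.6 s) / (447 1/Ω):  [s] / [kg⁻¹·m⁻²·s³·A²] = kg·m²·s⁻²·A⁻²
The terms do not share a single dimension (kg·m²·s⁻²·A⁻² vs kg·m²·s⁻²·A⁻¹).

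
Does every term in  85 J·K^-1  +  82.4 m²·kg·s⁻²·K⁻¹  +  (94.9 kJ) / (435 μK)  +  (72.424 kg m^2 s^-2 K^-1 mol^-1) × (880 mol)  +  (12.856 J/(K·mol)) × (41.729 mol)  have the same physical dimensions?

Yes

Dimensions:
  85 J·K^-1:  J·K⁻¹ = N·m·K⁻¹ = kg·m²·s⁻²·K⁻¹
  82.4 m²·kg·s⁻²·K⁻¹:  kg·m²·s⁻²·K⁻¹
  (94.9 kJ) / (435 μK):  [kg·m²·s⁻²] / [K] = kg·m²·s⁻²·K⁻¹
  (72.424 kg m^2 s^-2 K^-1 mol^-1) × (880 mol):  [kg·m²·s⁻²·K⁻¹·mol⁻¹] · [mol] = kg·m²·s⁻²·K⁻¹
  (12.856 J/(K·mol)) × (41.729 mol):  [kg·m²·s⁻²·K⁻¹·mol⁻¹] · [mol] = kg·m²·s⁻²·K⁻¹
Every term reduces to kg·m²·s⁻²·K⁻¹.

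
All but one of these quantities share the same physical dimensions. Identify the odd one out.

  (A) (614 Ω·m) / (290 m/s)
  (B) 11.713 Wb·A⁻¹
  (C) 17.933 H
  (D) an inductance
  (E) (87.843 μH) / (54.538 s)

(E)

Expand each in SI base units:
  (A) [kg·m³·s⁻³·A⁻²] / [m·s⁻¹] = kg·m²·s⁻²·A⁻²
  (B) Wb·A⁻¹ = V·s·A⁻¹ = kg·m²·s⁻²·A⁻²
  (C) H = V·s·A⁻¹ = kg·m²·s⁻²·A⁻²
  (D) [inductance] = kg·m²·s⁻²·A⁻²
  (E) [kg·m²·s⁻²·A⁻²] / [s] = kg·m²·s⁻³·A⁻²
All reduce to kg·m²·s⁻²·A⁻² except (E), which is kg·m²·s⁻³·A⁻².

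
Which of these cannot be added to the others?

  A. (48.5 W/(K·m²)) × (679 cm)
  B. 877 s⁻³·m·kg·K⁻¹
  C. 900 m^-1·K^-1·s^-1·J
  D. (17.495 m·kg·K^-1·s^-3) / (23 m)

D.

Work out the base dimensions of each:
  A. [kg·s⁻³·K⁻¹] · [m] = kg·m·s⁻³·K⁻¹
  B. kg·m·s⁻³·K⁻¹
  C. J·s⁻¹·m⁻¹·K⁻¹ = N·m·s⁻¹·m⁻¹·K⁻¹ = kg·m·s⁻³·K⁻¹
  D. [kg·m·s⁻³·K⁻¹] / [m] = kg·s⁻³·K⁻¹
All reduce to kg·m·s⁻³·K⁻¹ except D., which is kg·s⁻³·K⁻¹.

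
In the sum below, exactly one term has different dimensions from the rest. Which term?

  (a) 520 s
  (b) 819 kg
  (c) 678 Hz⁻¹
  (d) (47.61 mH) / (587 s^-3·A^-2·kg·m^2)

(b)

Reduce each to base SI dimensions:
  (a) s
  (b) kg
  (c) Hz⁻¹ = (s⁻¹)⁻¹ = s
  (d) [kg·m²·s⁻²·A⁻²] / [kg·m²·s⁻³·A⁻²] = s
All reduce to s except (b), which is kg.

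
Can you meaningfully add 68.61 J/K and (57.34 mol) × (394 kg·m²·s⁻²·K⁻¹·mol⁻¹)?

Yes

Work out the base dimensions of each:
  68.61 J/K:  J·K⁻¹ = N·m·K⁻¹ = kg·m²·s⁻²·K⁻¹
  (57.34 mol) × (394 kg·m²·s⁻²·K⁻¹·mol⁻¹):  [mol] · [kg·m²·s⁻²·K⁻¹·mol⁻¹] = kg·m²·s⁻²·K⁻¹
Both are kg·m²·s⁻²·K⁻¹, so they have the same dimensions and can be added.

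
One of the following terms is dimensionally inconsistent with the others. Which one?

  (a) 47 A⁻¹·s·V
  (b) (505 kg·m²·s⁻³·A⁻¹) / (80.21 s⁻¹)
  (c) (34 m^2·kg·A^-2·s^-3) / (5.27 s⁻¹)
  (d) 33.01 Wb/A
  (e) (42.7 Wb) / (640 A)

Work out the base dimensions of each:
  (a) V·s·A⁻¹ = J·C⁻¹·s·A⁻¹ = kg·m²·s⁻²·A⁻²
  (b) [kg·m²·s⁻³·A⁻¹] / [s⁻¹] = kg·m²·s⁻²·A⁻¹
  (c) [kg·m²·s⁻³·A⁻²] / [s⁻¹] = kg·m²·s⁻²·A⁻²
  (d) Wb·A⁻¹ = V·s·A⁻¹ = kg·m²·s⁻²·A⁻²
  (e) [kg·m²·s⁻²·A⁻¹] / [A] = kg·m²·s⁻²·A⁻²
All reduce to kg·m²·s⁻²·A⁻² except (b), which is kg·m²·s⁻²·A⁻¹.

(b)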